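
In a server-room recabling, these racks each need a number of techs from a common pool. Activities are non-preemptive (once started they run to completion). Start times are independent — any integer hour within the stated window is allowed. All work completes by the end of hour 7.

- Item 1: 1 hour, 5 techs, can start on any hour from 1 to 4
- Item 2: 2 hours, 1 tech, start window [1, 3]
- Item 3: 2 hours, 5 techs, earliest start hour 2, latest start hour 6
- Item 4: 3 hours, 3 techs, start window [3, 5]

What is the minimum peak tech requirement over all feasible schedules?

5

Early-start (Item 1@1, Item 2@1, Item 3@2, Item 4@3) gives peak 8: h1:6  h2:6  h3:8  h4:3  h5:3  h6:0  h7:0.
Shift Item 2→2, Item 3→6.
Schedule Item 1@1, Item 2@2, Item 3@6, Item 4@3: h1:5  h2:1  h3:4  h4:3  h5:3  h6:5  h7:5 — peak 5.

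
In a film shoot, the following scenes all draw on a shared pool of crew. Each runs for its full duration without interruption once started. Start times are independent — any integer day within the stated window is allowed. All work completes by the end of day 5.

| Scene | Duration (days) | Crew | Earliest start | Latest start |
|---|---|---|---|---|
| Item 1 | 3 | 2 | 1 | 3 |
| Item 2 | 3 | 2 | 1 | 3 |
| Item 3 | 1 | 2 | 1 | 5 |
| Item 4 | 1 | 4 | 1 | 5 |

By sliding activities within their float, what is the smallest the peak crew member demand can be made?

Early-start (Item 1@1, Item 2@1, Item 3@1, Item 4@1) gives peak 10: d1:10  d2:4  d3:4  d4:0  d5:0.
Shift Item 3→4, Item 4→5.
Schedule Item 1@1, Item 2@1, Item 3@4, Item 4@5: d1:4  d2:4  d3:4  d4:2  d5:4 — peak 4.
Total crew member-days = 18 over 5 days ⇒ peak ≥ ⌈18/5⌉ = 4, so 4 is optimal.

4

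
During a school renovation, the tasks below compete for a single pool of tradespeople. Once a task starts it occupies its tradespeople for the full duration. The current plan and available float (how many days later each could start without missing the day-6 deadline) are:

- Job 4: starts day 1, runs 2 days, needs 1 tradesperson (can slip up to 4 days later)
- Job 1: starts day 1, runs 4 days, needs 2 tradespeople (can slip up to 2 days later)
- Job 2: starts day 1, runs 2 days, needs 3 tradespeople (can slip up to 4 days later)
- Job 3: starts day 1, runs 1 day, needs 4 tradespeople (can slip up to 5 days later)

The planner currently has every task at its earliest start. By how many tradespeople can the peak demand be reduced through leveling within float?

Early-start peak: d1:10  d2:6  d3:2  d4:2  d5:0  d6:0 ⇒ 10.
Leveled (Job 4@1, Job 1@1, Job 2@3, Job 3@5): d1:3  d2:3  d3:5  d4:5  d5:4  d6:0 ⇒ 5.
Reduction 10 − 5 = 5.

5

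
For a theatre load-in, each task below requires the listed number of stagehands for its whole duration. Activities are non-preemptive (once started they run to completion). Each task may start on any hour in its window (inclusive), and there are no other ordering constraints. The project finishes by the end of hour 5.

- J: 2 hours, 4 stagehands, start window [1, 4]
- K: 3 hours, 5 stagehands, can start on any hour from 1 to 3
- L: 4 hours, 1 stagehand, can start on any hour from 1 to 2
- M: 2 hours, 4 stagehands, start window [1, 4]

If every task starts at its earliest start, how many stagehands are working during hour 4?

1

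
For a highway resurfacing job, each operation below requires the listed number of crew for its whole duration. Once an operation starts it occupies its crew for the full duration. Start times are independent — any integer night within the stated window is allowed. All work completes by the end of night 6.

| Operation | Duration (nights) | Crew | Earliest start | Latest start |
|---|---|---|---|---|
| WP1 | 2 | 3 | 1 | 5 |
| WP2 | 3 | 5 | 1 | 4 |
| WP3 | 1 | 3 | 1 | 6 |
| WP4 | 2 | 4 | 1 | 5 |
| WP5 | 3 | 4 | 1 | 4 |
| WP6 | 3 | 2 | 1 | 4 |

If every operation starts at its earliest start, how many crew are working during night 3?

11

At early start, night 3 has: WP2, WP5, WP6.
Demand: 5 + 4 + 2 = 11.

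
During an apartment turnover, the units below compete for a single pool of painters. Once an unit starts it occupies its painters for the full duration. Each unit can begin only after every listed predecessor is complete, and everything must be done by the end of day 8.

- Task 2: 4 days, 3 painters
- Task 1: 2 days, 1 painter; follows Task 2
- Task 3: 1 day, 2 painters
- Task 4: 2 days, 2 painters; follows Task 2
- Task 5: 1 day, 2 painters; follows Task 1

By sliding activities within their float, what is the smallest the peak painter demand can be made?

3

Early-start (Task 2@1, Task 1@5, Task 3@1, Task 4@5, Task 5@7) gives peak 5: d1:5  d2:3  d3:3  d4:3  d5:3  d6:3  d7:2  d8:0.
Shift Task 3→5, Task 4→6, Task 5→8.
Schedule Task 2@1, Task 1@5, Task 3@5, Task 4@6, Task 5@8: d1:3  d2:3  d3:3  d4:3  d5:3  d6:3  d7:2  d8:2 — peak 3.
Total painter-days = 22 over 8 days ⇒ peak ≥ ⌈22/8⌉ = 3, so 3 is optimal.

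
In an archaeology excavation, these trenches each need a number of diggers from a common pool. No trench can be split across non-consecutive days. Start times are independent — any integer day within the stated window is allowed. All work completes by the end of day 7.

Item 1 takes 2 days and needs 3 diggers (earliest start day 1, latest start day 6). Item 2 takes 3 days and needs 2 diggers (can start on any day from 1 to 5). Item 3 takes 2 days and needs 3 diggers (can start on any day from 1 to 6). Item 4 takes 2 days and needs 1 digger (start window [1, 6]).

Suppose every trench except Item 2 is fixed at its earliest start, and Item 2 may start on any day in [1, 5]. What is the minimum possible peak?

7

Item 2@1: d1:9  d2:9  d3:2  d4:0  d5:0  d6:0  d7:0 → peak 9
Item 2@2: d1:7  d2:9  d3:2  d4:2  d5:0  d6:0  d7:0 → peak 9
Item 2@3: d1:7  d2:7  d3:2  d4:2  d5:2  d6:0  d7:0 → peak 7
Item 2@4: d1:7  d2:7  d3:0  d4:2  d5:2  d6:2  d7:0 → peak 7
Item 2@5: d1:7  d2:7  d3:0  d4:0  d5:2  d6:2  d7:2 → peak 7
Best is Item 2@3, peak 7.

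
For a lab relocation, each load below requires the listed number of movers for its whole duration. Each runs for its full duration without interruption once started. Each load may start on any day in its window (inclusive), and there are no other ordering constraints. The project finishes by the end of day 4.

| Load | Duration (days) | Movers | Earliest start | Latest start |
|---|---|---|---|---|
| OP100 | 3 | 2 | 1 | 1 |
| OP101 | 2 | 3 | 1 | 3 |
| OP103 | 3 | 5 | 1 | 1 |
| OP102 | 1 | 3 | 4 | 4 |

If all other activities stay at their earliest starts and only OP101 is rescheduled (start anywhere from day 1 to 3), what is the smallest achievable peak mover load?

10

OP101@1: d1:10  d2:10  d3:7  d4:3 → peak 10
OP101@2: d1:7  d2:10  d3:10  d4:3 → peak 10
OP101@3: d1:7  d2:7  d3:10  d4:6 → peak 10
Best is OP101@1, peak 10.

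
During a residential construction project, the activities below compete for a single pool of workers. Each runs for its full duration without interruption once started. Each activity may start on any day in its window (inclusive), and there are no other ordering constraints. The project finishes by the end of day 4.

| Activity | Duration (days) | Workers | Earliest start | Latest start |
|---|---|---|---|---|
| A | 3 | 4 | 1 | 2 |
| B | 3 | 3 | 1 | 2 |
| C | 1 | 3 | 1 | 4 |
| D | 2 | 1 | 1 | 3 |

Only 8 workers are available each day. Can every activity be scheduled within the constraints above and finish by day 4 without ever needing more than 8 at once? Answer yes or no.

yes

Schedule A@1, B@1, C@4, D@1: d1:8  d2:8  d3:7  d4:3 — peak 8 ≤ 8.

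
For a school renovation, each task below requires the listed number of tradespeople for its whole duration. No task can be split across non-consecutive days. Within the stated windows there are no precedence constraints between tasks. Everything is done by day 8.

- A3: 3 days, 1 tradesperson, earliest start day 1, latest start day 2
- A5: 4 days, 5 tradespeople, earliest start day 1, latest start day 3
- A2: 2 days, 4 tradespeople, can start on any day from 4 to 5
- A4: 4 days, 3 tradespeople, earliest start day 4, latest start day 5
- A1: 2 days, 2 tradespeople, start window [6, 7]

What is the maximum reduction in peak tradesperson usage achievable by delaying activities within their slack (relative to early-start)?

5

Early-start peak: d1:6  d2:6  d3:6  d4:12  d5:7  d6:5  d7:5  d8:0 ⇒ 12.
Leveled (A3@1, A5@1, A2@5, A4@5, A1@7): d1:6  d2:6  d3:6  d4:5  d5:7  d6:7  d7:5  d8:5 ⇒ 7.
Reduction 12 − 7 = 5.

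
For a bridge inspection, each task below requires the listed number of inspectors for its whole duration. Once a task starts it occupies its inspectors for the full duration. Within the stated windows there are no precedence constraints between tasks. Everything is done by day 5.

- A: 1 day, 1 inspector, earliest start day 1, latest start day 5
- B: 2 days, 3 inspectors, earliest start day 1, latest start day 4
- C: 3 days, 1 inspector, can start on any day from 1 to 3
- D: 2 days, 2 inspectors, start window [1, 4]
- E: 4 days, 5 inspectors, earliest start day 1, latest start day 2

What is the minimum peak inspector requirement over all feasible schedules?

8

Early-start (A@1, B@1, C@1, D@1, E@1) gives peak 12: d1:12  d2:11  d3:6  d4:5  d5:0.
Shift C→3, D→3, E→2.
Schedule A@1, B@1, C@3, D@3, E@2: d1:4  d2:8  d3:8  d4:8  d5:6 — peak 8.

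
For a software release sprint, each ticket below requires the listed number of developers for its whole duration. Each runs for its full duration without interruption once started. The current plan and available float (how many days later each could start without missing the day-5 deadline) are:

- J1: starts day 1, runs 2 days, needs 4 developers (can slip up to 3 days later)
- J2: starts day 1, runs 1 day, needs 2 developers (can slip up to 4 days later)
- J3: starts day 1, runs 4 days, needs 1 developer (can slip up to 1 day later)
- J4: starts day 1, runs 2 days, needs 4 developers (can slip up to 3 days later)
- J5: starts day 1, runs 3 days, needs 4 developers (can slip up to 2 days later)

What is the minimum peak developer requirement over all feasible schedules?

9

Early-start (J1@1, J2@1, J3@1, J4@1, J5@1) gives peak 15: d1:15  d2:13  d3:5  d4:1  d5:0.
Shift J4→2, J5→3.
Schedule J1@1, J2@1, J3@1, J4@2, J5@3: d1:7  d2:9  d3:9  d4:5  d5:4 — peak 9.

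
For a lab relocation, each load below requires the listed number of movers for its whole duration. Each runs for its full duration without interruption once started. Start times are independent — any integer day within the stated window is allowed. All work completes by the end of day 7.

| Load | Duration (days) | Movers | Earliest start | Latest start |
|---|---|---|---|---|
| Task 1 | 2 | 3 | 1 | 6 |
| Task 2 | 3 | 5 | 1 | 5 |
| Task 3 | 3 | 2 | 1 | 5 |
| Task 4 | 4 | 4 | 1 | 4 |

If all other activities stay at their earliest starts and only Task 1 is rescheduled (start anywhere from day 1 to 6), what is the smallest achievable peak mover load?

Task 1@1: d1:14  d2:14  d3:11  d4:4  d5:0  d6:0  d7:0 → peak 14
Task 1@2: d1:11  d2:14  d3:14  d4:4  d5:0  d6:0  d7:0 → peak 14
Task 1@3: d1:11  d2:11  d3:14  d4:7  d5:0  d6:0  d7:0 → peak 14
Task 1@4: d1:11  d2:11  d3:11  d4:7  d5:3  d6:0  d7:0 → peak 11
Task 1@5: d1:11  d2:11  d3:11  d4:4  d5:3  d6:3  d7:0 → peak 11
Task 1@6: d1:11  d2:11  d3:11  d4:4  d5:0  d6:3  d7:3 → peak 11
Best is Task 1@4, peak 11.

11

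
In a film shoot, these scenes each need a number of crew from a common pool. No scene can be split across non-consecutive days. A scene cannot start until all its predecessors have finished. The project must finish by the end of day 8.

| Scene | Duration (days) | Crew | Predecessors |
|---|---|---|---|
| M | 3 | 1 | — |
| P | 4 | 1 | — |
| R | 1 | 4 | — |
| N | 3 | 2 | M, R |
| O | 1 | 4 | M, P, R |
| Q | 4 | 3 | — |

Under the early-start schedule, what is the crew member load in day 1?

At early start, day 1 has: M, P, R, Q.
Demand: 1 + 1 + 4 + 3 = 9.

9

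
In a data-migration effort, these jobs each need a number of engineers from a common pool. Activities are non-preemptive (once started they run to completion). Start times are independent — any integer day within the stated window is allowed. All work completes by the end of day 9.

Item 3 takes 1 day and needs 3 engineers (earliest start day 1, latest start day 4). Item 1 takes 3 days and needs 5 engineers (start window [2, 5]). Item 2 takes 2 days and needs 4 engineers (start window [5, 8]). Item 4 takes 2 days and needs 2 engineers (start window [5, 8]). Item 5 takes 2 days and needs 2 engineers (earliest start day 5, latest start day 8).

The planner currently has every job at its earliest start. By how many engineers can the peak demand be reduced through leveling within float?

3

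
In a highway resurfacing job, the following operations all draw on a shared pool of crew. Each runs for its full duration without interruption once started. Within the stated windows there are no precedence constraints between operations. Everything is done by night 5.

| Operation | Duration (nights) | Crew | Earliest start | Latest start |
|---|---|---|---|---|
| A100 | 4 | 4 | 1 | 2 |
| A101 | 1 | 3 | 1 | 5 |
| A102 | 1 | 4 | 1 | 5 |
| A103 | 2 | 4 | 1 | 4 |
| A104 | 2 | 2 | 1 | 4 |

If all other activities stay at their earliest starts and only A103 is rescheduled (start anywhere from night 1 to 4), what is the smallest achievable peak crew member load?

13

A103@1: n1:17  n2:10  n3:4  n4:4  n5:0 → peak 17
A103@2: n1:13  n2:10  n3:8  n4:4  n5:0 → peak 13
A103@3: n1:13  n2:6  n3:8  n4:8  n5:0 → peak 13
A103@4: n1:13  n2:6  n3:4  n4:8  n5:4 → peak 13
Best is A103@2, peak 13.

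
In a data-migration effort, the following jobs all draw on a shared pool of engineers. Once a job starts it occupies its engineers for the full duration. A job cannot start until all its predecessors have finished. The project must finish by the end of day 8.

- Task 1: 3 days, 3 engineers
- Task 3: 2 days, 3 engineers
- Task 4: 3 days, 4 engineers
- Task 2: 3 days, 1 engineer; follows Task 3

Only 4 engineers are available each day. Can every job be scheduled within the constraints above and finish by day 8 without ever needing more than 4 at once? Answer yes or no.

yes

Schedule Task 1@3, Task 3@1, Task 4@6, Task 2@3: d1:3  d2:3  d3:4  d4:4  d5:4  d6:4  d7:4  d8:4 — peak 4 ≤ 4.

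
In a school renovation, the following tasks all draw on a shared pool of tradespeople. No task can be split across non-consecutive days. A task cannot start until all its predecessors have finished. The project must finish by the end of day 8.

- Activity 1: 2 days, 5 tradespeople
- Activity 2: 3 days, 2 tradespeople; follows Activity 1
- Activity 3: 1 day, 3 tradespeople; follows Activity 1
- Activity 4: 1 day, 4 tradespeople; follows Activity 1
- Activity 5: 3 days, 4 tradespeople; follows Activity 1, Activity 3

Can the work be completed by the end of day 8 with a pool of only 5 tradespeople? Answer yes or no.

no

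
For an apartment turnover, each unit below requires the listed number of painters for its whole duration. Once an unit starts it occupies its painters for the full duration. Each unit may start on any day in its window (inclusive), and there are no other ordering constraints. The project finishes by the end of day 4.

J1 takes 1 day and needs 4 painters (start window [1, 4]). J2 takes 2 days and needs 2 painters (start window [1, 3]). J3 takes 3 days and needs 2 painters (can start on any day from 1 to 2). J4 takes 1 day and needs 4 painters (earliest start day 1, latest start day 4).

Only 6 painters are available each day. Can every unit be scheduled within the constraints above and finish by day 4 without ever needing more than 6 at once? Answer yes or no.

Schedule J1@1, J2@1, J3@2, J4@3: d1:6  d2:4  d3:6  d4:2 — peak 6 ≤ 6.

yes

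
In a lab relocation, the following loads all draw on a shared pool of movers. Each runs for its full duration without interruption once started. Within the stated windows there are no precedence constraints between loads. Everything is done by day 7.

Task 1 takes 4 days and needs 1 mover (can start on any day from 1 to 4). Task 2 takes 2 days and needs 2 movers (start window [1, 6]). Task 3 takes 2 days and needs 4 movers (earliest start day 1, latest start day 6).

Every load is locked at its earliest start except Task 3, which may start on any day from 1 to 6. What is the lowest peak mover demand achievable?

Task 3@1: d1:7  d2:7  d3:1  d4:1  d5:0  d6:0  d7:0 → peak 7
Task 3@2: d1:3  d2:7  d3:5  d4:1  d5:0  d6:0  d7:0 → peak 7
Task 3@3: d1:3  d2:3  d3:5  d4:5  d5:0  d6:0  d7:0 → peak 5
Task 3@4: d1:3  d2:3  d3:1  d4:5  d5:4  d6:0  d7:0 → peak 5
Task 3@5: d1:3  d2:3  d3:1  d4:1  d5:4  d6:4  d7:0 → peak 4
Task 3@6: d1:3  d2:3  d3:1  d4:1  d5:0  d6:4  d7:4 → peak 4
Best is Task 3@5, peak 4.

4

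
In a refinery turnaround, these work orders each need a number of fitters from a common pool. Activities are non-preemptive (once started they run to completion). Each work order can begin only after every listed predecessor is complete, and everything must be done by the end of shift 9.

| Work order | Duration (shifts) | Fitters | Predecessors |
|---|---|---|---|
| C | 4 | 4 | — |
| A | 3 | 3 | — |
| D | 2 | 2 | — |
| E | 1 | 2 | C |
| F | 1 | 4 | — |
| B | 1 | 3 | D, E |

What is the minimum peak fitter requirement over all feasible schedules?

5

Early-start (C@1, A@1, D@1, E@5, F@1, B@6) gives peak 13: s1:13  s2:9  s3:7  s4:4  s5:2  s6:3  s7:0  s8:0  s9:0.
Shift A→5, D→5, E→7, F→8, B→9.
Schedule C@1, A@5, D@5, E@7, F@8, B@9: s1:4  s2:4  s3:4  s4:4  s5:5  s6:5  s7:5  s8:4  s9:3 — peak 5.
Total fitter-shifts = 38 over 9 shifts ⇒ peak ≥ ⌈38/9⌉ = 5, so 5 is optimal.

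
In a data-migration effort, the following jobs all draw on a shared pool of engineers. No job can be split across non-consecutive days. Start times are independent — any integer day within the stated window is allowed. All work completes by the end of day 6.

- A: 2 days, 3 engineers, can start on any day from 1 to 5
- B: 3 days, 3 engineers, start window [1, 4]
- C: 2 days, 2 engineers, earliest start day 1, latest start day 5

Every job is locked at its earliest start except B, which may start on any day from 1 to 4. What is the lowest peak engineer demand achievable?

5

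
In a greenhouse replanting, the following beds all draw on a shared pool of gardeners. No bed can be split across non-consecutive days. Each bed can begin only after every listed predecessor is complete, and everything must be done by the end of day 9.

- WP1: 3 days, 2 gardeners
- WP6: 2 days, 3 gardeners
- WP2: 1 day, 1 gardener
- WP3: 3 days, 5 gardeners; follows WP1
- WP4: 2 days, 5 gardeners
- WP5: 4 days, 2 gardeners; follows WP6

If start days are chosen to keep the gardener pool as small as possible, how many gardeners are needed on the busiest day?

7

Early-start (WP1@1, WP6@1, WP2@1, WP3@4, WP4@1, WP5@3) gives peak 11: d1:11  d2:10  d3:4  d4:7  d5:7  d6:7  d7:0  d8:0  d9:0.
Shift WP4→7.
Schedule WP1@1, WP6@1, WP2@1, WP3@4, WP4@7, WP5@3: d1:6  d2:5  d3:4  d4:7  d5:7  d6:7  d7:5  d8:5  d9:0 — peak 7.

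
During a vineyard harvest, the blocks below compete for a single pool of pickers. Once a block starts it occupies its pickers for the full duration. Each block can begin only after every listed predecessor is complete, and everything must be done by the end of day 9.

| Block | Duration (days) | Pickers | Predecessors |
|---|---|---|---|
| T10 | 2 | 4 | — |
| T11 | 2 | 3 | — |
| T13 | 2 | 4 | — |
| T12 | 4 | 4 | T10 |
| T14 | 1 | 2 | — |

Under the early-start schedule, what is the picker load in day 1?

At early start, day 1 has: T10, T11, T13, T14.
Demand: 4 + 3 + 4 + 2 = 13.

13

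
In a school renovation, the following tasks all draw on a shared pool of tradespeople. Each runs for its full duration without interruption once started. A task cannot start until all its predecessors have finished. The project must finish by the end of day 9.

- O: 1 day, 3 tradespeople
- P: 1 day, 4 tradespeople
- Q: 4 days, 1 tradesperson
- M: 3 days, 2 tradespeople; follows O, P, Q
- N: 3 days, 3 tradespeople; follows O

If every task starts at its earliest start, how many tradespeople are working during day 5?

2

At early start, day 5 has: M.
Demand: 2 = 2.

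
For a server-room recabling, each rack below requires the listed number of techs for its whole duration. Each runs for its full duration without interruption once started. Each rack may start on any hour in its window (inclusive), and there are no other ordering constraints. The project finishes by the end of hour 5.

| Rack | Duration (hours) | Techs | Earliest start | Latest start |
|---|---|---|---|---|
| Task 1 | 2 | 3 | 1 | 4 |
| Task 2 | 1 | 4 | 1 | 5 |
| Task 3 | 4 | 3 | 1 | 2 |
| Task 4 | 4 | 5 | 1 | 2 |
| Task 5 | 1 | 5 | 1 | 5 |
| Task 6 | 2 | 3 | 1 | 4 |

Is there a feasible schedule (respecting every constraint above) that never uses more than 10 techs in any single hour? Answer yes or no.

Total tech-hours = 53; over 5 hours the average is 53/5 > 10, so some hour must exceed 10.

no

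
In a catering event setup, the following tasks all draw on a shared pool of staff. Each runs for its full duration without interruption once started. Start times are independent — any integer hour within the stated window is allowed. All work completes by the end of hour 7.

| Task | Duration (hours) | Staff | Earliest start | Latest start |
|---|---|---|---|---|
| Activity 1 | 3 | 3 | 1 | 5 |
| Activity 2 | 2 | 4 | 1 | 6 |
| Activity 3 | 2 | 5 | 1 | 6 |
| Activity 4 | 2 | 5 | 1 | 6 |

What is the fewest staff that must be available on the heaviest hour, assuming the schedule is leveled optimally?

7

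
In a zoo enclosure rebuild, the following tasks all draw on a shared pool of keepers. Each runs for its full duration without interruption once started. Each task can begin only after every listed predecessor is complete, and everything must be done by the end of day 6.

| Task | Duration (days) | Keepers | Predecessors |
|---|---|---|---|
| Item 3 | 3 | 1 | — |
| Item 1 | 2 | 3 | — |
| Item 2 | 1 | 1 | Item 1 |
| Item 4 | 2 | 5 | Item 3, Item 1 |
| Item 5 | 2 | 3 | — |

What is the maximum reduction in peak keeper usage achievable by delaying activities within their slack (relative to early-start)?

2

Early-start peak: d1:7  d2:7  d3:2  d4:5  d5:5  d6:0 ⇒ 7.
Leveled (Item 3@1, Item 1@1, Item 2@3, Item 4@5, Item 5@3): d1:4  d2:4  d3:5  d4:3  d5:5  d6:5 ⇒ 5.
Reduction 7 − 5 = 2.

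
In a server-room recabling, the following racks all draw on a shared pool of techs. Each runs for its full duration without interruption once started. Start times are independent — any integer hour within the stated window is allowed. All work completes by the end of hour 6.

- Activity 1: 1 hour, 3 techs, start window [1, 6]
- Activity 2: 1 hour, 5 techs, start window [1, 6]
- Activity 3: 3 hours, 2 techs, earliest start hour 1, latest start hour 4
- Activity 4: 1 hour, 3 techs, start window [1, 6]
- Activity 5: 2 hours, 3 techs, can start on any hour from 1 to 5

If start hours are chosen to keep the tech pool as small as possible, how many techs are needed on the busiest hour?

5

Early-start (Activity 1@1, Activity 2@1, Activity 3@1, Activity 4@1, Activity 5@1) gives peak 16: h1:16  h2:5  h3:2  h4:0  h5:0  h6:0.
Shift Activity 2→2, Activity 3→3, Activity 4→3, Activity 5→4.
Schedule Activity 1@1, Activity 2@2, Activity 3@3, Activity 4@3, Activity 5@4: h1:3  h2:5  h3:5  h4:5  h5:5  h6:0 — peak 5.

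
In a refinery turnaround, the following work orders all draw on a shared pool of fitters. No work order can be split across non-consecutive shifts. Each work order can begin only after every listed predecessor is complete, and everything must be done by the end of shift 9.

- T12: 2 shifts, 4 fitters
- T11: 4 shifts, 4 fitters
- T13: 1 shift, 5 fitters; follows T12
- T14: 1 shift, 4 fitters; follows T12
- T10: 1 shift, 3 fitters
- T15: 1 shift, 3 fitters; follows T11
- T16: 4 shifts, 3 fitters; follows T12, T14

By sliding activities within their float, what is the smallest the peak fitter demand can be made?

7

Early-start (T12@1, T11@1, T13@3, T14@3, T10@1, T15@5, T16@4) gives peak 13: s1:11  s2:8  s3:13  s4:7  s5:6  s6:3  s7:3  s8:0  s9:0.
Shift T11→4, T13→8, T15→9.
Schedule T12@1, T11@4, T13@8, T14@3, T10@1, T15@9, T16@4: s1:7  s2:4  s3:4  s4:7  s5:7  s6:7  s7:7  s8:5  s9:3 — peak 7.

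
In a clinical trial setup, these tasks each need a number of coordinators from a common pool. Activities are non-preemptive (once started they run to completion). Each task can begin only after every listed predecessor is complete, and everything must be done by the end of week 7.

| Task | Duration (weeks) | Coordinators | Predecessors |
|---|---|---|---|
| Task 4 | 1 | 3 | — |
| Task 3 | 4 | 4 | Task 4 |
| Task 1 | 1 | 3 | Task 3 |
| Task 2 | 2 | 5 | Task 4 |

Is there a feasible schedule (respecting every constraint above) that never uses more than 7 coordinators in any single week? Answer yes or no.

The minimum achievable peak is 8; 7 < 8, so no feasible schedule stays within the cap.

no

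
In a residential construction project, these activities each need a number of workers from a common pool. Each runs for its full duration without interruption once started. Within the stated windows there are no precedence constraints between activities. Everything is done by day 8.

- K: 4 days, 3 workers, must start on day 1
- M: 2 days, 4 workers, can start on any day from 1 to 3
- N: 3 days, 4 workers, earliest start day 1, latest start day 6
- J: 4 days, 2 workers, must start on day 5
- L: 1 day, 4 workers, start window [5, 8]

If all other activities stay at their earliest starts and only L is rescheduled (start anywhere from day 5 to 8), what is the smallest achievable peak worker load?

L@5: d1:11  d2:11  d3:7  d4:3  d5:6  d6:2  d7:2  d8:2 → peak 11
L@6: d1:11  d2:11  d3:7  d4:3  d5:2  d6:6  d7:2  d8:2 → peak 11
L@7: d1:11  d2:11  d3:7  d4:3  d5:2  d6:2  d7:6  d8:2 → peak 11
L@8: d1:11  d2:11  d3:7  d4:3  d5:2  d6:2  d7:2  d8:6 → peak 11
Best is L@5, peak 11.

11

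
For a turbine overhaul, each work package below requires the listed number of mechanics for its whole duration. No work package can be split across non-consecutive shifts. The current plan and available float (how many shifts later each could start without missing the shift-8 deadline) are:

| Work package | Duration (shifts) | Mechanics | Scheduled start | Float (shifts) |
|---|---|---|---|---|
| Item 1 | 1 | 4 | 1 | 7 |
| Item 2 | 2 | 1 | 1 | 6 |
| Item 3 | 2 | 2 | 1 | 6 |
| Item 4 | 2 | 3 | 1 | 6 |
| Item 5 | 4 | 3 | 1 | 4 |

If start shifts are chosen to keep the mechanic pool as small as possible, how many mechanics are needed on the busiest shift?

5

Early-start (Item 1@1, Item 2@1, Item 3@1, Item 4@1, Item 5@1) gives peak 13: s1:13  s2:9  s3:3  s4:3  s5:0  s6:0  s7:0  s8:0.
Shift Item 3→2, Item 4→3, Item 5→5.
Schedule Item 1@1, Item 2@1, Item 3@2, Item 4@3, Item 5@5: s1:5  s2:3  s3:5  s4:3  s5:3  s6:3  s7:3  s8:3 — peak 5.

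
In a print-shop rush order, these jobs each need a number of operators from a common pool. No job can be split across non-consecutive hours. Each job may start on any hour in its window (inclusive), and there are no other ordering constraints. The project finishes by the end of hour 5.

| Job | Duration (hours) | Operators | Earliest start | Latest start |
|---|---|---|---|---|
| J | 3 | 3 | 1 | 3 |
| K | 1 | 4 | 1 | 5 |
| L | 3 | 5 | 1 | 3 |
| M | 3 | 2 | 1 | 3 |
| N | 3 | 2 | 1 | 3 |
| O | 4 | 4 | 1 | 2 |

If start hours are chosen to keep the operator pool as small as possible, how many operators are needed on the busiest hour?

16

Early-start (J@1, K@1, L@1, M@1, N@1, O@1) gives peak 20: h1:20  h2:16  h3:16  h4:4  h5:0.
Shift O→2.
Schedule J@1, K@1, L@1, M@1, N@1, O@2: h1:16  h2:16  h3:16  h4:4  h5:4 — peak 16.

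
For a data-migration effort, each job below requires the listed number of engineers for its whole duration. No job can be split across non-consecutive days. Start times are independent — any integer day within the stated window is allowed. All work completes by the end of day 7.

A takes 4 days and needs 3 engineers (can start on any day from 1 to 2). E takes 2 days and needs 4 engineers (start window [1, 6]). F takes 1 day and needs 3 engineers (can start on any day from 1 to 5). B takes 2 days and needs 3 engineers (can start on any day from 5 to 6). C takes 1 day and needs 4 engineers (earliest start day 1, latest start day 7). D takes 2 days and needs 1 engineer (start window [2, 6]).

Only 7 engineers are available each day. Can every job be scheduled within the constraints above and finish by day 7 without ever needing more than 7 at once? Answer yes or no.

Schedule A@1, E@1, F@3, B@5, C@4, D@5: d1:7  d2:7  d3:6  d4:7  d5:4  d6:4  d7:0 — peak 7 ≤ 7.

yes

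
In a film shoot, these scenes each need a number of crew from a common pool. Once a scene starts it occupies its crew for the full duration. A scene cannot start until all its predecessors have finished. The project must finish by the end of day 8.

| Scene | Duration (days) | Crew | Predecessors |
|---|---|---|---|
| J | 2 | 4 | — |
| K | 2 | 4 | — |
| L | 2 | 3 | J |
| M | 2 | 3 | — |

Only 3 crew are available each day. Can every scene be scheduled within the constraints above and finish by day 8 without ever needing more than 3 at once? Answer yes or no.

Total crew member-days = 28; over 8 days the average is 28/8 > 3, so some day must exceed 3.

no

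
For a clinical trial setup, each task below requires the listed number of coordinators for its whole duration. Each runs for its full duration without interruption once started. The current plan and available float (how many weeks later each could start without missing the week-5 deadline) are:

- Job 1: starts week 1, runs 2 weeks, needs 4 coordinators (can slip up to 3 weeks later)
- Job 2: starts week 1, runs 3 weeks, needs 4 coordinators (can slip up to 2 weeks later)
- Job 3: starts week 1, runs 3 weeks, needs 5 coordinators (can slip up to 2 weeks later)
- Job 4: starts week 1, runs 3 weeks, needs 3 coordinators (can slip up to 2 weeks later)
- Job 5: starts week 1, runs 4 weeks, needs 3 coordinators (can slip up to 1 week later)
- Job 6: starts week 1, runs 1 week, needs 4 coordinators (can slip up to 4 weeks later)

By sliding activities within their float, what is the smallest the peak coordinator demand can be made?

15

Early-start (Job 1@1, Job 2@1, Job 3@1, Job 4@1, Job 5@1, Job 6@1) gives peak 23: w1:23  w2:19  w3:15  w4:3  w5:0.
Shift Job 3→3, Job 6→4.
Schedule Job 1@1, Job 2@1, Job 3@3, Job 4@1, Job 5@1, Job 6@4: w1:14  w2:14  w3:15  w4:12  w5:5 — peak 15.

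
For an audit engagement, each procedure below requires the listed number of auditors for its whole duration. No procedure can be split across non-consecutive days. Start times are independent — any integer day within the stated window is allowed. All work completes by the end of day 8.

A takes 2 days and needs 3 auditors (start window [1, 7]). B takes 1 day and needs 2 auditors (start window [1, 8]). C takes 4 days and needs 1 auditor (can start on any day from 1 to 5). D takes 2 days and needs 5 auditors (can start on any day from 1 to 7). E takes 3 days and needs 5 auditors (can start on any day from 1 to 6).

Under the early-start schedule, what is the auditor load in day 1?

16

At early start, day 1 has: A, B, C, D, E.
Demand: 3 + 2 + 1 + 5 + 5 = 16.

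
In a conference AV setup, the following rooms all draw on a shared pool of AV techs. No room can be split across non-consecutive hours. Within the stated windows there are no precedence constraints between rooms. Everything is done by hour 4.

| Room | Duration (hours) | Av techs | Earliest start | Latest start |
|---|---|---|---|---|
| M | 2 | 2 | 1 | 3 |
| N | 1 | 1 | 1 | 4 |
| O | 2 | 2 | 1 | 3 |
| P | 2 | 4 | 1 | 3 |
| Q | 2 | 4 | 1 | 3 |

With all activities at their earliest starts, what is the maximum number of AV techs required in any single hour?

13

Early-start schedule: M@1, N@1, O@1, P@1, Q@1.
Load per hour: hour 1: 13, hour 2: 12, hour 3: 0, hour 4: 0.
Peak is 13.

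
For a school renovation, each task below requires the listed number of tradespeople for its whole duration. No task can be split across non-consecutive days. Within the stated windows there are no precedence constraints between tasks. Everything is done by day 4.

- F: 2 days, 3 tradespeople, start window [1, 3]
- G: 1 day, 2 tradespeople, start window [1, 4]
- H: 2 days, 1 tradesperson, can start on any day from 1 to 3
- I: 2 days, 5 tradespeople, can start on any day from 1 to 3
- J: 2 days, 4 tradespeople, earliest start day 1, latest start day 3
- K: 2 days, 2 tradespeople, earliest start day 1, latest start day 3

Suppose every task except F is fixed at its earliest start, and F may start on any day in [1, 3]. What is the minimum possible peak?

F@1: d1:17  d2:15  d3:0  d4:0 → peak 17
F@2: d1:14  d2:15  d3:3  d4:0 → peak 15
F@3: d1:14  d2:12  d3:3  d4:3 → peak 14
Best is F@3, peak 14.

14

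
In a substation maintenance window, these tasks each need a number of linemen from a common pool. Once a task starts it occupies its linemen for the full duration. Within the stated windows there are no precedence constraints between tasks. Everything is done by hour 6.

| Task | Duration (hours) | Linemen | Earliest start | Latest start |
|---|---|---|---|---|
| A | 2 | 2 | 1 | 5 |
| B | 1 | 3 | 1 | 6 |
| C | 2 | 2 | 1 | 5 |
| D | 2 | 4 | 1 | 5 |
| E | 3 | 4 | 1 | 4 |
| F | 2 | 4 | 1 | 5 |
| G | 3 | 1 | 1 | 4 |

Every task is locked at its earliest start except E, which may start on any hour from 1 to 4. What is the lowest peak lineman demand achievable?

16

E@1: h1:20  h2:17  h3:5  h4:0  h5:0  h6:0 → peak 20
E@2: h1:16  h2:17  h3:5  h4:4  h5:0  h6:0 → peak 17
E@3: h1:16  h2:13  h3:5  h4:4  h5:4  h6:0 → peak 16
E@4: h1:16  h2:13  h3:1  h4:4  h5:4  h6:4 → peak 16
Best is E@3, peak 16.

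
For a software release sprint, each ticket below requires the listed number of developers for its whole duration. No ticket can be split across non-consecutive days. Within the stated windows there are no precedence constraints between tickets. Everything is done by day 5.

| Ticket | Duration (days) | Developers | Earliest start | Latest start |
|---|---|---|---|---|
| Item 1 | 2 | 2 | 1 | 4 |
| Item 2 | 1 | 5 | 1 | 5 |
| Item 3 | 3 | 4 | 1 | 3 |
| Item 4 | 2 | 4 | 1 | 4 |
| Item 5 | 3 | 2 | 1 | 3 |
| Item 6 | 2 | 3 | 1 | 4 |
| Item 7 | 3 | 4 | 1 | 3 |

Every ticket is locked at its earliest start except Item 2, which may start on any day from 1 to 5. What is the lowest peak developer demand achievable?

19

Item 2@1: d1:24  d2:19  d3:10  d4:0  d5:0 → peak 24
Item 2@2: d1:19  d2:24  d3:10  d4:0  d5:0 → peak 24
Item 2@3: d1:19  d2:19  d3:15  d4:0  d5:0 → peak 19
Item 2@4: d1:19  d2:19  d3:10  d4:5  d5:0 → peak 19
Item 2@5: d1:19  d2:19  d3:10  d4:0  d5:5 → peak 19
Best is Item 2@3, peak 19.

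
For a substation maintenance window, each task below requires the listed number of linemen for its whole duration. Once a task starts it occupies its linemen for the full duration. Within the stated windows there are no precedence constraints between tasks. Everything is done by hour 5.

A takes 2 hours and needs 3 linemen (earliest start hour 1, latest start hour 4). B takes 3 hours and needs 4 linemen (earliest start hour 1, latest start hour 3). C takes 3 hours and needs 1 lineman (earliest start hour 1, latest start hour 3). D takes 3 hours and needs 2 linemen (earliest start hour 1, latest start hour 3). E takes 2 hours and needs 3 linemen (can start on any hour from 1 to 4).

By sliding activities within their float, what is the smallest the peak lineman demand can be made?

7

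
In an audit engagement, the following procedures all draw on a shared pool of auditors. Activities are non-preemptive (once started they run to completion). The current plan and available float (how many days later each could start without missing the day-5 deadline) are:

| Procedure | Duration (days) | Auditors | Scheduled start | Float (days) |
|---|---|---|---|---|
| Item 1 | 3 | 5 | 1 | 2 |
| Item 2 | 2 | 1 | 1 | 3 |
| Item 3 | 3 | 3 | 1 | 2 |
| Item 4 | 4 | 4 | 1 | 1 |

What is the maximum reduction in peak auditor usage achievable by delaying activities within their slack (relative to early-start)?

Early-start peak: d1:13  d2:13  d3:12  d4:4  d5:0 ⇒ 13.
Leveled (Item 1@1, Item 2@1, Item 3@3, Item 4@1): d1:10  d2:10  d3:12  d4:7  d5:3 ⇒ 12.
Reduction 13 − 12 = 1.

1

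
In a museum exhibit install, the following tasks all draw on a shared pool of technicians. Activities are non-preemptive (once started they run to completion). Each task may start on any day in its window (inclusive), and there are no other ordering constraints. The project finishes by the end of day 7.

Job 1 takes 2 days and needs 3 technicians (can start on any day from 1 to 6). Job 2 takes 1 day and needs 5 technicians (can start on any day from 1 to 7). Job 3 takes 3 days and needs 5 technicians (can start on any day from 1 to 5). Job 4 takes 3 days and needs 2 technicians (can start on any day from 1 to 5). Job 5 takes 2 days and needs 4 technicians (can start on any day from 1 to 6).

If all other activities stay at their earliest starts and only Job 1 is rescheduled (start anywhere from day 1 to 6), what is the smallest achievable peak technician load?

16

Job 1@1: d1:19  d2:14  d3:7  d4:0  d5:0  d6:0  d7:0 → peak 19
Job 1@2: d1:16  d2:14  d3:10  d4:0  d5:0  d6:0  d7:0 → peak 16
Job 1@3: d1:16  d2:11  d3:10  d4:3  d5:0  d6:0  d7:0 → peak 16
Job 1@4: d1:16  d2:11  d3:7  d4:3  d5:3  d6:0  d7:0 → peak 16
Job 1@5: d1:16  d2:11  d3:7  d4:0  d5:3  d6:3  d7:0 → peak 16
Job 1@6: d1:16  d2:11  d3:7  d4:0  d5:0  d6:3  d7:3 → peak 16
Best is Job 1@2, peak 16.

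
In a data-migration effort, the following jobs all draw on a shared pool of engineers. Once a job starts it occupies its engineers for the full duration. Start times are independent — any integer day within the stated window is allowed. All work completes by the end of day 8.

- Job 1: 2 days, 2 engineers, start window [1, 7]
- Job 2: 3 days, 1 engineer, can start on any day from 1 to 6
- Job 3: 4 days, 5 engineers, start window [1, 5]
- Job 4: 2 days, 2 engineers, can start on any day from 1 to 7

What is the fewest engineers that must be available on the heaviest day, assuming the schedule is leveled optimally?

Early-start (Job 1@1, Job 2@1, Job 3@1, Job 4@1) gives peak 10: d1:10  d2:10  d3:6  d4:5  d5:0  d6:0  d7:0  d8:0.
Shift Job 3→4.
Schedule Job 1@1, Job 2@1, Job 3@4, Job 4@1: d1:5  d2:5  d3:1  d4:5  d5:5  d6:5  d7:5  d8:0 — peak 5.

5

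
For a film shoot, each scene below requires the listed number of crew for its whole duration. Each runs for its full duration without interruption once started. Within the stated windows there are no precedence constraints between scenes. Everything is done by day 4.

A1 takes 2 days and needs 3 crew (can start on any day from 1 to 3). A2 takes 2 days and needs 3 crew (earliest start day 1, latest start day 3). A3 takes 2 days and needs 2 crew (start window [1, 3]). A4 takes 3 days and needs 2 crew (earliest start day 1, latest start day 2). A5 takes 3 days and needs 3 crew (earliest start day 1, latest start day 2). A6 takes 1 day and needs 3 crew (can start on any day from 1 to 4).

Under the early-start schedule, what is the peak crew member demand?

Early-start schedule: A1@1, A2@1, A3@1, A4@1, A5@1, A6@1.
Load per day: day 1: 16, day 2: 13, day 3: 5, day 4: 0.
Peak is 16.

16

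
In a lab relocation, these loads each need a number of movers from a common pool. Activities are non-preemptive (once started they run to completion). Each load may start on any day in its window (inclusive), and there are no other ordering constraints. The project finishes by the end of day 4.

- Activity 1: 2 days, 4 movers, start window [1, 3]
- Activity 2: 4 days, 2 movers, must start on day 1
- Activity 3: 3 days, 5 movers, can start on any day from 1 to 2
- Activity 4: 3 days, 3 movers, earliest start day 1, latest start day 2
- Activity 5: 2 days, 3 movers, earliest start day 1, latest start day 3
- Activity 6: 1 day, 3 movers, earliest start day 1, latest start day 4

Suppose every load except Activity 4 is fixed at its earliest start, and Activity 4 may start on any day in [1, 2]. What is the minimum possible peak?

17

Activity 4@1: d1:20  d2:17  d3:10  d4:2 → peak 20
Activity 4@2: d1:17  d2:17  d3:10  d4:5 → peak 17
Best is Activity 4@2, peak 17.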